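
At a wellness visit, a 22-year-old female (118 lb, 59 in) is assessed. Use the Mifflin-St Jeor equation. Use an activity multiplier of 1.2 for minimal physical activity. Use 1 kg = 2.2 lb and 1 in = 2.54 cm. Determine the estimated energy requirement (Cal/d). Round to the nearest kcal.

1442 Cal/d

Convert to metric: weight = 118 ÷ 2.2 = 53.6364 kg; height = 59 × 2.54 = 149.86 cm.
Mifflin-St Jeor (female): BMR = 10(53.6364) + 6.25(149.86) − 5(22) − 161 = 536.3636 + 936.625 − 110 − 161 = 1201.9886 kcal/day.
TEE = BMR × activity factor = 1201.9886 × 1.2 = 1442.3864 kcal/day.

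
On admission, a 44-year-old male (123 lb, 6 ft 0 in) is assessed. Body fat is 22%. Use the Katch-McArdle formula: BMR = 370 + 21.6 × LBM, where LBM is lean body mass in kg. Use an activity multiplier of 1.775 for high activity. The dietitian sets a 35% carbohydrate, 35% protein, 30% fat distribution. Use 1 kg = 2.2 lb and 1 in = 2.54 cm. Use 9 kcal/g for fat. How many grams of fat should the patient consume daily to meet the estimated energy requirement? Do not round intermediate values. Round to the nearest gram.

78 g/day

Convert to metric: weight = 123 ÷ 2.2 = 55.9091 kg; height = (6×12 + 0) × 2.54 = 72 × 2.54 = 182.88 cm.
LBM = 55.9091 × (1 − 0.22) = 43.6091 kg. Katch-McArdle: BMR = 370 + 21.6 × 43.6091 = 1311.9564 kcal/day.
TEE = 1311.9564 × 1.775 = 2328.7225 kcal/day.
Fat energy = 30% × 2328.7225 = 698.6168 kcal.
Fat = 698.6168 ÷ 9 kcal/g = 77.6241 g.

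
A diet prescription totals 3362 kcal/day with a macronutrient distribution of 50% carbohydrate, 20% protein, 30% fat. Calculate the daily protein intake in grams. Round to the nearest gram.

Protein energy = 20% × 3362 = 672.4 kcal.
At 4 kcal/g: 672.4 ÷ 4 = 168.1 g.

168 g/day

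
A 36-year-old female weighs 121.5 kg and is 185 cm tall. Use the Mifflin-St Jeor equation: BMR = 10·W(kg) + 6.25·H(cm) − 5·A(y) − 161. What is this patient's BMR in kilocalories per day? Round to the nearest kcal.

2030 kilocalories per day

Mifflin-St Jeor (female): BMR = 10(121.5) + 6.25(185) − 5(36) − 161 = 1215 + 1156.25 − 180 − 161 = 2030.25 kcal/day.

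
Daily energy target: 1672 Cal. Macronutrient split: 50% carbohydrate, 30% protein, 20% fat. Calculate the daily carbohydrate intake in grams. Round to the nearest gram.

Carbohydrate energy = 50% × 1672 = 836 kcal.
At 4 kcal/g: 836 ÷ 4 = 209 g.

209 g/day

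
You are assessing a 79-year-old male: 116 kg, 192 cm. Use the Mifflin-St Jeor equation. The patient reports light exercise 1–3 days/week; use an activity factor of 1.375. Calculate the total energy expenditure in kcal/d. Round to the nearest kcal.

2709 kcal/d

Mifflin-St Jeor (male): BMR = 10(116) + 6.25(192) − 5(79) + 5 = 1160 + 1200 − 395 + 5 = 1970 kcal/day.
TEE = BMR × activity factor = 1970 × 1.375 = 2708.75 kcal/day.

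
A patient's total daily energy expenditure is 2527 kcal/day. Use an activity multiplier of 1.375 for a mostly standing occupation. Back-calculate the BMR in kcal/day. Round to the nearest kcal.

BMR = TEE ÷ activity factor = 2527 ÷ 1.375 = 1837.8182 kcal/day.

1838 kcal/day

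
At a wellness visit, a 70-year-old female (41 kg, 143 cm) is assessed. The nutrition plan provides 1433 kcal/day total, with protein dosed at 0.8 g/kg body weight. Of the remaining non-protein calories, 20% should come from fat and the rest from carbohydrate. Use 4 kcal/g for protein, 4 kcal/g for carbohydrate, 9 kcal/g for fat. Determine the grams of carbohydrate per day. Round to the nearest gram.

260 g/day

Protein = 0.8 × 41 = 32.8 g → 32.8 × 4 = 131.2 kcal.
Non-protein calories = 1433 − 131.2 = 1301.8 kcal.
Fat: 20% × 1301.8 = 260.36 kcal; carbohydrate: 1041.44 kcal.
Carbohydrate: 1041.44 kcal ÷ 4 kcal/g = 260.36 g.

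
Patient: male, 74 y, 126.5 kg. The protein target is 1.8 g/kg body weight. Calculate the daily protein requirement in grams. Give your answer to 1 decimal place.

227.7 g/day

Protein = 1.8 g/kg × 126.5 kg = 227.7 g/day.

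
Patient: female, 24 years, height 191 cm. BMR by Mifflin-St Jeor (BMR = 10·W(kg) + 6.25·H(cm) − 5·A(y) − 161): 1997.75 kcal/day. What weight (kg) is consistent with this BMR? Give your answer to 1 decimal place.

108.5 kg

1997.75 = 10·W + 6.25(191) − 5(24) − 161
10·W = 1997.75 − 912.75 = 1085, so W = 108.5 kg.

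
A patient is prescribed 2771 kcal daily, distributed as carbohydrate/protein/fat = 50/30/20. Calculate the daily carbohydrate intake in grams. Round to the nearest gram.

Carbohydrate energy = 50% × 2771 = 1385.5 kcal.
At 4 kcal/g: 1385.5 ÷ 4 = 346.375 g.

346 g/day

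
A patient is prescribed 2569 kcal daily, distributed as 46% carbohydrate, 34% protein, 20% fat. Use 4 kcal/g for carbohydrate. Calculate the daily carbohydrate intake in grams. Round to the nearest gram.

295 g/day

Carbohydrate energy = 46% × 2569 = 1181.74 kcal.
At 4 kcal/g: 1181.74 ÷ 4 = 295.435 g.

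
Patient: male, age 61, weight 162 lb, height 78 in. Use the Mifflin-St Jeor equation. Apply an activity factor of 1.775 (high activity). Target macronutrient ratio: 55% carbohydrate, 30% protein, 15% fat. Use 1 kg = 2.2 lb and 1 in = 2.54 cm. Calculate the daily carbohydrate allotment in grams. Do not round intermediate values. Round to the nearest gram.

409 g/day

Convert to metric: weight = 162 ÷ 2.2 = 73.6364 kg; height = 78 × 2.54 = 198.12 cm.
Mifflin-St Jeor (male): BMR = 10(73.6364) + 6.25(198.12) − 5(61) + 5 = 736.3636 + 1238.25 − 305 + 5 = 1674.6136 kcal/day.
TEE = 1674.6136 × 1.775 = 2972.4392 kcal/day.
Carbohydrate energy = 55% × 2972.4392 = 1634.8416 kcal.
Carbohydrate = 1634.8416 ÷ 4 kcal/g = 408.7104 g.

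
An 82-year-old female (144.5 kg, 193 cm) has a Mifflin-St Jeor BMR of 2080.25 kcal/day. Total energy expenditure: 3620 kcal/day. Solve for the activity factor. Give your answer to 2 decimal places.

1.74

Activity factor = TEE ÷ BMR = 3620 ÷ 2080.25 = 1.74.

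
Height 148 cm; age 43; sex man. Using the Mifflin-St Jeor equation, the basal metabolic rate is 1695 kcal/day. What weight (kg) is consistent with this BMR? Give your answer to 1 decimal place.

98.0 kg

1695 = 10·W + 6.25(148) − 5(43) + 5
10·W = 1695 − 715 = 980, so W = 98 kg.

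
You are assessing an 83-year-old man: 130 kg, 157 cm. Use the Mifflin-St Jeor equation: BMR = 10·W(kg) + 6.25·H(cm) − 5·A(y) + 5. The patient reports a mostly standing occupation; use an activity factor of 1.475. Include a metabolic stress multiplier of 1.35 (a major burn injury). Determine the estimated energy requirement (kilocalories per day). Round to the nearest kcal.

3726 kilocalories per day

Mifflin-St Jeor (male): BMR = 10(130) + 6.25(157) − 5(83) + 5 = 1300 + 981.25 − 415 + 5 = 1871.25 kcal/day.
TEE = BMR × activity factor = 1871.25 × 1.475 = 2760.0938 kcal/day.
Apply stress factor: 2760.0938 × 1.35 = 3726.1266 kcal/day.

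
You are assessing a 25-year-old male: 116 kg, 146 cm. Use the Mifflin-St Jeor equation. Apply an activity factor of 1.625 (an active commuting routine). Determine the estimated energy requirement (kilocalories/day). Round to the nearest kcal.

Mifflin-St Jeor (male): BMR = 10(116) + 6.25(146) − 5(25) + 5 = 1160 + 912.5 − 125 + 5 = 1952.5 kcal/day.
TEE = BMR × activity factor = 1952.5 × 1.625 = 3172.8125 kcal/day.

3173 kilocalories/day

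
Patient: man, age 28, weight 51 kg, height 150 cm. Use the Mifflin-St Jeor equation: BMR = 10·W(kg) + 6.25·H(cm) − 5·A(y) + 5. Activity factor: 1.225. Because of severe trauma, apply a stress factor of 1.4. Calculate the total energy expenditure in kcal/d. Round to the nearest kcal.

2251 kcal/d

Mifflin-St Jeor (male): BMR = 10(51) + 6.25(150) − 5(28) + 5 = 510 + 937.5 − 140 + 5 = 1312.5 kcal/day.
TEE = BMR × activity factor = 1312.5 × 1.225 = 1607.8125 kcal/day.
Apply stress factor: 1607.8125 × 1.4 = 2250.9375 kcal/day.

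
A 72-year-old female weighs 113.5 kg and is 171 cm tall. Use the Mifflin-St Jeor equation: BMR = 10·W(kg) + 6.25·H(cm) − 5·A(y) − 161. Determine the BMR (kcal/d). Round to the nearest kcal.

Mifflin-St Jeor (female): BMR = 10(113.5) + 6.25(171) − 5(72) − 161 = 1135 + 1068.75 − 360 − 161 = 1682.75 kcal/day.

1683 kcal/d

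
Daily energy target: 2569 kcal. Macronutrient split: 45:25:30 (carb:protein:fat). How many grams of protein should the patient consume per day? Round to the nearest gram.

Protein energy = 25% × 2569 = 642.25 kcal.
At 4 kcal/g: 642.25 ÷ 4 = 160.5625 g.

161 g/day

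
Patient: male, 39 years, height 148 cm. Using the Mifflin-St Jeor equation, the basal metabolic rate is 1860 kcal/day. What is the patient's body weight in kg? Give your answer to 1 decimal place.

112.5 kg

1860 = 10·W + 6.25(148) − 5(39) + 5
10·W = 1860 − 735 = 1125, so W = 112.5 kg.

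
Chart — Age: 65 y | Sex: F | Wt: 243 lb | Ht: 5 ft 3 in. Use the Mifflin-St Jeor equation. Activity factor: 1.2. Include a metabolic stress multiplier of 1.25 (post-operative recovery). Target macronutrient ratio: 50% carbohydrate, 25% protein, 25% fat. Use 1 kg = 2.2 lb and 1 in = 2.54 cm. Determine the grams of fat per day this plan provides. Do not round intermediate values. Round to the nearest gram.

67 g/day

Convert to metric: weight = 243 ÷ 2.2 = 110.4545 kg; height = (5×12 + 3) × 2.54 = 63 × 2.54 = 160.02 cm.
Mifflin-St Jeor (female): BMR = 10(110.4545) + 6.25(160.02) − 5(65) − 161 = 1104.5455 + 1000.125 − 325 − 161 = 1618.6705 kcal/day.
TEE = 1618.6705 × 1.2 = 1942.4045 kcal/day.
With stress factor 1.25: 1942.4045 × 1.25 = 2428.0057 kcal/day.
Fat energy = 25% × 2428.0057 = 607.0014 kcal.
Fat = 607.0014 ÷ 9 kcal/g = 67.4446 g.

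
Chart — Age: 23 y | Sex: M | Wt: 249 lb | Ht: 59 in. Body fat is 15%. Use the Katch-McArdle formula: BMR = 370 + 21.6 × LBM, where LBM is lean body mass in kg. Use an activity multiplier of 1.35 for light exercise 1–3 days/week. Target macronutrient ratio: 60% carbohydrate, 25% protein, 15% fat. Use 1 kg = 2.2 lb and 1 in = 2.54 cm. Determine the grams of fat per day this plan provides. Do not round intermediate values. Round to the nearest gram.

Convert to metric: weight = 249 ÷ 2.2 = 113.1818 kg; height = 59 × 2.54 = 149.86 cm.
LBM = 113.1818 × (1 − 0.15) = 96.2045 kg. Katch-McArdle: BMR = 370 + 21.6 × 96.2045 = 2448.0182 kcal/day.
TEE = 2448.0182 × 1.35 = 3304.8245 kcal/day.
Fat energy = 15% × 3304.8245 = 495.7237 kcal.
Fat = 495.7237 ÷ 9 kcal/g = 55.0804 g.

55 g/day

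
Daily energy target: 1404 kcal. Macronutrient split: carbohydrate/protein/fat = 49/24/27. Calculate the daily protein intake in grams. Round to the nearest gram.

84 g/day

Protein energy = 24% × 1404 = 336.96 kcal.
At 4 kcal/g: 336.96 ÷ 4 = 84.24 g.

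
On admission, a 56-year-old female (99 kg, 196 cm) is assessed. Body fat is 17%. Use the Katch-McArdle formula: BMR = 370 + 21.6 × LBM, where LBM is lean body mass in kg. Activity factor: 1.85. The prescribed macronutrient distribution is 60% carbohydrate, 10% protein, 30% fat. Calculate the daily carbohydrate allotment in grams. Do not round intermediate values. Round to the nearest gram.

LBM = 99 × (1 − 0.17) = 82.17 kg. Katch-McArdle: BMR = 370 + 21.6 × 82.17 = 2144.872 kcal/day.
TEE = 2144.872 × 1.85 = 3968.0132 kcal/day.
Carbohydrate energy = 60% × 3968.0132 = 2380.8079 kcal.
Carbohydrate = 2380.8079 ÷ 4 kcal/g = 595.202 g.

595 g/day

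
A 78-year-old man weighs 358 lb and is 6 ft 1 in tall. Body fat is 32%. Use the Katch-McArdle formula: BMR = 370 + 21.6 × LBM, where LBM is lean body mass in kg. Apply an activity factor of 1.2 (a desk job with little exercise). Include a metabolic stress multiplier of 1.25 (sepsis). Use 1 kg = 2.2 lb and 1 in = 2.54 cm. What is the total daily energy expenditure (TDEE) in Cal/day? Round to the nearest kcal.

Convert to metric: weight = 358 ÷ 2.2 = 162.7273 kg; height = (6×12 + 1) × 2.54 = 73 × 2.54 = 185.42 cm.
LBM = 162.7273 × (1 − 0.32) = 110.6545 kg. Katch-McArdle: BMR = 370 + 21.6 × 110.6545 = 2760.1382 kcal/day.
TEE = BMR × activity factor = 2760.1382 × 1.2 = 3312.1658 kcal/day.
Apply stress factor: 3312.1658 × 1.25 = 4140.2073 kcal/day.

4140 Cal/day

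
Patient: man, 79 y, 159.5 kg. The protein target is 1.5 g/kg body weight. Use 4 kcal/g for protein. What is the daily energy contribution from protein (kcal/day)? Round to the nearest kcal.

957 kcal/day

Protein = 1.5 g/kg × 159.5 kg = 239.25 g/day.
Protein energy = 239.25 g × 4 kcal/g = 957 kcal/day.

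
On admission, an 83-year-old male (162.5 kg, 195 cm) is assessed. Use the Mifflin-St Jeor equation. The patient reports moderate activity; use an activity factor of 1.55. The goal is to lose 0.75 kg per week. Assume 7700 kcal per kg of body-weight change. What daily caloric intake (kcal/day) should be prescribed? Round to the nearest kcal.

Mifflin-St Jeor (male): BMR = 10(162.5) + 6.25(195) − 5(83) + 5 = 1625 + 1218.75 − 415 + 5 = 2433.75 kcal/day.
TEE = 2433.75 × 1.55 = 3772.3125 kcal/day.
Required daily deficit = 0.75 × 7700 ÷ 7 = 825 kcal/day.
Target intake = 3772.3125 − 825 = 2947.3125 kcal/day.

2947 kcal/day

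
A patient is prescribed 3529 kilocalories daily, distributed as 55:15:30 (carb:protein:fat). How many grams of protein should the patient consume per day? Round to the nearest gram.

132 g/day

Protein energy = 15% × 3529 = 529.35 kcal.
At 4 kcal/g: 529.35 ÷ 4 = 132.3375 g.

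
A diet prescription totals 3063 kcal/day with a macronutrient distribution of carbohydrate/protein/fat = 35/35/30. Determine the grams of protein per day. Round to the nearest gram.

268 g/day

Protein energy = 35% × 3063 = 1072.05 kcal.
At 4 kcal/g: 1072.05 ÷ 4 = 268.0125 g.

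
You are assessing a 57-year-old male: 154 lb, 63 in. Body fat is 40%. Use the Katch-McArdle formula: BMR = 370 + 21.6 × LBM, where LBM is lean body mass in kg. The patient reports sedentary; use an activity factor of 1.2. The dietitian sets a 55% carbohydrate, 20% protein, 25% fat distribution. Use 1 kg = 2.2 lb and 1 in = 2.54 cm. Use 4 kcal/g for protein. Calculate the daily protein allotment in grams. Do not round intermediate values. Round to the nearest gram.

Convert to metric: weight = 154 ÷ 2.2 = 70 kg; height = 63 × 2.54 = 160.02 cm.
LBM = 70 × (1 − 0.4) = 42 kg. Katch-McArdle: BMR = 370 + 21.6 × 42 = 1277.2 kcal/day.
TEE = 1277.2 × 1.2 = 1532.64 kcal/day.
Protein energy = 20% × 1532.64 = 306.528 kcal.
Protein = 306.528 ÷ 4 kcal/g = 76.632 g.

77 g/day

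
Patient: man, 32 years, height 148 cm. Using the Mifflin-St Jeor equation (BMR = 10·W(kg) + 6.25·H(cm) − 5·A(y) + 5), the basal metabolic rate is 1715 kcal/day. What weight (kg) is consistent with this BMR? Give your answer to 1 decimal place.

94.5 kg

1715 = 10·W + 6.25(148) − 5(32) + 5
10·W = 1715 − 770 = 945, so W = 94.5 kg.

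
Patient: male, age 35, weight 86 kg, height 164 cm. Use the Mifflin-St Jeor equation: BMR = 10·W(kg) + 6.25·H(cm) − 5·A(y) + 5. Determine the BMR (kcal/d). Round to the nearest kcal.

1715 kcal/d

Mifflin-St Jeor (male): BMR = 10(86) + 6.25(164) − 5(35) + 5 = 860 + 1025 − 175 + 5 = 1715 kcal/day.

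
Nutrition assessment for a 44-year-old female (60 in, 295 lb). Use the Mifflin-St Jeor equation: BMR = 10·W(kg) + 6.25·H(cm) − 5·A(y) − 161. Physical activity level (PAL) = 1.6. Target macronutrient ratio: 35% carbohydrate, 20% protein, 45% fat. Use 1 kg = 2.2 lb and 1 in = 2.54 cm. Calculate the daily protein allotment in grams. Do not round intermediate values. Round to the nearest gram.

Convert to metric: weight = 295 ÷ 2.2 = 134.0909 kg; height = 60 × 2.54 = 152.4 cm.
Mifflin-St Jeor (female): BMR = 10(134.0909) + 6.25(152.4) − 5(44) − 161 = 1340.9091 + 952.5 − 220 − 161 = 1912.4091 kcal/day.
TEE = 1912.4091 × 1.6 = 3059.8545 kcal/day.
Protein energy = 20% × 3059.8545 = 611.9709 kcal.
Protein = 611.9709 ÷ 4 kcal/g = 152.9927 g.

153 g/day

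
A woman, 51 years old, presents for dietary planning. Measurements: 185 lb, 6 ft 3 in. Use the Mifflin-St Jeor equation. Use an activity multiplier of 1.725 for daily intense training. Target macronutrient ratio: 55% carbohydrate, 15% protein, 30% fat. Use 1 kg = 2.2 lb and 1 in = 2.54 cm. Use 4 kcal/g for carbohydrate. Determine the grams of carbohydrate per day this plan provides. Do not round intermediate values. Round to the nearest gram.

383 g/day

Convert to metric: weight = 185 ÷ 2.2 = 84.0909 kg; height = (6×12 + 3) × 2.54 = 75 × 2.54 = 190.5 cm.
Mifflin-St Jeor (female): BMR = 10(84.0909) + 6.25(190.5) − 5(51) − 161 = 840.9091 + 1190.625 − 255 − 161 = 1615.5341 kcal/day.
TEE = 1615.5341 × 1.725 = 2786.7963 kcal/day.
Carbohydrate energy = 55% × 2786.7963 = 1532.738 kcal.
Carbohydrate = 1532.738 ÷ 4 kcal/g = 383.1845 g.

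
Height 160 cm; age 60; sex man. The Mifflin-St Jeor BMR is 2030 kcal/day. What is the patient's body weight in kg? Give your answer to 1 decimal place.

2030 = 10·W + 6.25(160) − 5(60) + 5
10·W = 2030 − 705 = 1325, so W = 132.5 kg.

132.5 kg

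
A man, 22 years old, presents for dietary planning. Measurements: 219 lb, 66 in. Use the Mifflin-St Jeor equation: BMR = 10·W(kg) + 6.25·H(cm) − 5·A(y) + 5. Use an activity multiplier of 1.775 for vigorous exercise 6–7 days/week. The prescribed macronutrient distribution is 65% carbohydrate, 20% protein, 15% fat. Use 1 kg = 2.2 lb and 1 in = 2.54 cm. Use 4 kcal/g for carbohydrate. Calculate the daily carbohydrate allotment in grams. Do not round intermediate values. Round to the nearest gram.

559 g/day

Convert to metric: weight = 219 ÷ 2.2 = 99.5455 kg; height = 66 × 2.54 = 167.64 cm.
Mifflin-St Jeor (male): BMR = 10(99.5455) + 6.25(167.64) − 5(22) + 5 = 995.4545 + 1047.75 − 110 + 5 = 1938.2045 kcal/day.
TEE = 1938.2045 × 1.775 = 3440.3131 kcal/day.
Carbohydrate energy = 65% × 3440.3131 = 2236.2035 kcal.
Carbohydrate = 2236.2035 ÷ 4 kcal/g = 559.0509 g.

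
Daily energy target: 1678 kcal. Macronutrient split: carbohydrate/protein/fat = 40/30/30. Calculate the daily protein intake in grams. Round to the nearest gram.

126 g/day

Protein energy = 30% × 1678 = 503.4 kcal.
At 4 kcal/g: 503.4 ÷ 4 = 125.85 g.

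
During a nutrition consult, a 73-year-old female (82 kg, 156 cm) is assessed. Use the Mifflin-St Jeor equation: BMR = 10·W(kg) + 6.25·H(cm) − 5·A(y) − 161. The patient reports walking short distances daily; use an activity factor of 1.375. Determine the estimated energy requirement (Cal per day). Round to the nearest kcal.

1745 Cal per day

Mifflin-St Jeor (female): BMR = 10(82) + 6.25(156) − 5(73) − 161 = 820 + 975 − 365 − 161 = 1269 kcal/day.
TEE = BMR × activity factor = 1269 × 1.375 = 1744.875 kcal/day.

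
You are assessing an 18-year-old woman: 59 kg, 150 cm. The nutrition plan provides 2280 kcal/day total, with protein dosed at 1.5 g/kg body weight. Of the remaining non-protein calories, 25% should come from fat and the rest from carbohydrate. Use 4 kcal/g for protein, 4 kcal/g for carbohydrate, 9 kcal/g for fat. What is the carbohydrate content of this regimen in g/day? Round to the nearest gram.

Protein = 1.5 × 59 = 88.5 g → 88.5 × 4 = 354 kcal.
Non-protein calories = 2280 − 354 = 1926 kcal.
Fat: 25% × 1926 = 481.5 kcal; carbohydrate: 1444.5 kcal.
Carbohydrate: 1444.5 kcal ÷ 4 kcal/g = 361.125 g.

361 g/day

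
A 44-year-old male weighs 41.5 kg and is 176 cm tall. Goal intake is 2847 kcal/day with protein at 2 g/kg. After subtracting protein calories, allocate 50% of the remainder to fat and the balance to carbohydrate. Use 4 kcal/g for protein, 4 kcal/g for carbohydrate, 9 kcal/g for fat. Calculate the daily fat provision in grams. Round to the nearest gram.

140 g/day

Protein = 2 × 41.5 = 83 g → 83 × 4 = 332 kcal.
Non-protein calories = 2847 − 332 = 2515 kcal.
Fat: 50% × 2515 = 1257.5 kcal; carbohydrate: 1257.5 kcal.
Fat: 1257.5 kcal ÷ 9 kcal/g = 139.7222 g.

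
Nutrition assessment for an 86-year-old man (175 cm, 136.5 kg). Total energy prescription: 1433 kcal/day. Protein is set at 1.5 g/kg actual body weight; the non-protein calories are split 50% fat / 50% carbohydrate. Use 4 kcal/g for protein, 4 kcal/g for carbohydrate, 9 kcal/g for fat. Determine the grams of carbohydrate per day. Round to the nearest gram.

77 g/day

Protein = 1.5 × 136.5 = 204.75 g → 204.75 × 4 = 819 kcal.
Non-protein calories = 1433 − 819 = 614 kcal.
Fat: 50% × 614 = 307 kcal; carbohydrate: 307 kcal.
Carbohydrate: 307 kcal ÷ 4 kcal/g = 76.75 g.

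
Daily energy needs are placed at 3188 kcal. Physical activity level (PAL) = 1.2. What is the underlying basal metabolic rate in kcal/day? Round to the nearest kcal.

2657 kcal/day

BMR = TEE ÷ activity factor = 3188 ÷ 1.2 = 2656.6667 kcal/day.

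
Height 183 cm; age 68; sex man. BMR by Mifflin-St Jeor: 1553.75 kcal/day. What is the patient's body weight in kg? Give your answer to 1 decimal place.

1553.75 = 10·W + 6.25(183) − 5(68) + 5
10·W = 1553.75 − 808.75 = 745, so W = 74.5 kg.

74.5 kg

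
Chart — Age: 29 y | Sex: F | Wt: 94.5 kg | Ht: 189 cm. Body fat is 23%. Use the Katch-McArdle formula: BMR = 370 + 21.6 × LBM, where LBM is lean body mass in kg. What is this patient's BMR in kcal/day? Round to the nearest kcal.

LBM = 94.5 × (1 − 0.23) = 72.765 kg. Katch-McArdle: BMR = 370 + 21.6 × 72.765 = 1941.724 kcal/day.

1942 kcal/day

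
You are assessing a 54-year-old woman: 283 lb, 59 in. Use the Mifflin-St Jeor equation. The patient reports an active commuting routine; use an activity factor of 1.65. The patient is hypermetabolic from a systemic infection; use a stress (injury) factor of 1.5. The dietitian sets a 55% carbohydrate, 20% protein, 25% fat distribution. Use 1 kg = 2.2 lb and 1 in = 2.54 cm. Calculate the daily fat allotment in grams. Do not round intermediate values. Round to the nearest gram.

123 g/day

Convert to metric: weight = 283 ÷ 2.2 = 128.6364 kg; height = 59 × 2.54 = 149.86 cm.
Mifflin-St Jeor (female): BMR = 10(128.6364) + 6.25(149.86) − 5(54) − 161 = 1286.3636 + 936.625 − 270 − 161 = 1791.9886 kcal/day.
TEE = 1791.9886 × 1.65 = 2956.7812 kcal/day.
With stress factor 1.5: 2956.7812 × 1.5 = 4435.1719 kcal/day.
Fat energy = 25% × 4435.1719 = 1108.793 kcal.
Fat = 1108.793 ÷ 9 kcal/g = 123.1992 g.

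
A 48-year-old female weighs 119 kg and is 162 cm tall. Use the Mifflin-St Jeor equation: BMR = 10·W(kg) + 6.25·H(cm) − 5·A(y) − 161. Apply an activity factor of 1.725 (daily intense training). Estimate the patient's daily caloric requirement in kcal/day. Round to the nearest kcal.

3108 kcal/day

Mifflin-St Jeor (female): BMR = 10(119) + 6.25(162) − 5(48) − 161 = 1190 + 1012.5 − 240 − 161 = 1801.5 kcal/day.
TEE = BMR × activity factor = 1801.5 × 1.725 = 3107.5875 kcal/day.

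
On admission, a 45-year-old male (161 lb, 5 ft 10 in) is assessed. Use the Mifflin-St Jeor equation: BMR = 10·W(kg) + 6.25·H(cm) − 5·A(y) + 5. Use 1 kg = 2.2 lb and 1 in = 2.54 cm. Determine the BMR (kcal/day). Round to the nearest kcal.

Convert to metric: weight = 161 ÷ 2.2 = 73.1818 kg; height = (5×12 + 10) × 2.54 = 70 × 2.54 = 177.8 cm.
Mifflin-St Jeor (male): BMR = 10(73.1818) + 6.25(177.8) − 5(45) + 5 = 731.8182 + 1111.25 − 225 + 5 = 1623.0682 kcal/day.

1623 kcal/day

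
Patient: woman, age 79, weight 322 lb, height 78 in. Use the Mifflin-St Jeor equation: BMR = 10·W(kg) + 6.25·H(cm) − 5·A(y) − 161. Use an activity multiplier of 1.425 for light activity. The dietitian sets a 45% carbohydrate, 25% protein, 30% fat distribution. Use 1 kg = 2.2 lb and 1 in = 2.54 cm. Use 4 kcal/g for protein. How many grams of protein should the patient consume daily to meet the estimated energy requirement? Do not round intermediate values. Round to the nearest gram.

191 g/day

Convert to metric: weight = 322 ÷ 2.2 = 146.3636 kg; height = 78 × 2.54 = 198.12 cm.
Mifflin-St Jeor (female): BMR = 10(146.3636) + 6.25(198.12) − 5(79) − 161 = 1463.6364 + 1238.25 − 395 − 161 = 2145.8864 kcal/day.
TEE = 2145.8864 × 1.425 = 3057.8881 kcal/day.
Protein energy = 25% × 3057.8881 = 764.472 kcal.
Protein = 764.472 ÷ 4 kcal/g = 191.118 g.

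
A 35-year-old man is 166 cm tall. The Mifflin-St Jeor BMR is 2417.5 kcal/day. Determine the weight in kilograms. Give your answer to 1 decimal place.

2417.5 = 10·W + 6.25(166) − 5(35) + 5
10·W = 2417.5 − 867.5 = 1550, so W = 155 kg.

155.0 kg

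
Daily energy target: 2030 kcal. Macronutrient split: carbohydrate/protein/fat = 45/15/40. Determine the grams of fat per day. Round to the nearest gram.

90 g/day

Fat energy = 40% × 2030 = 812 kcal.
At 9 kcal/g: 812 ÷ 9 = 90.2222 g.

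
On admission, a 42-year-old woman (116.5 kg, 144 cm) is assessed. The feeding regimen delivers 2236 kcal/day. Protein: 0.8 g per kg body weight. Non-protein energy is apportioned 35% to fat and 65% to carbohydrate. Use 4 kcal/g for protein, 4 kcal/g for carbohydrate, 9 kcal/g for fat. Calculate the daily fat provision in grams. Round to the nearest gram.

72 g/day

Protein = 0.8 × 116.5 = 93.2 g → 93.2 × 4 = 372.8 kcal.
Non-protein calories = 2236 − 372.8 = 1863.2 kcal.
Fat: 35% × 1863.2 = 652.12 kcal; carbohydrate: 1211.08 kcal.
Fat: 652.12 kcal ÷ 9 kcal/g = 72.4578 g.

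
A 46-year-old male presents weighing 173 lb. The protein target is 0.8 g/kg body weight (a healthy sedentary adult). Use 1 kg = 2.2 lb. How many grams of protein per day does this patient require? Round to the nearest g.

Weight in kg = 173 ÷ 2.2 = 78.6364 kg.
Protein = 0.8 g/kg × 78.6364 kg = 62.9091 g/day.

63 g/day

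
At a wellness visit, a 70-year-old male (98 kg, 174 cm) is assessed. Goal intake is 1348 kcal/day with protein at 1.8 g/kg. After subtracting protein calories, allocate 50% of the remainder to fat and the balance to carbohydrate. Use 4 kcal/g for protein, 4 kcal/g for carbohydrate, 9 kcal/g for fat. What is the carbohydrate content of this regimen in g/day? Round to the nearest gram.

Protein = 1.8 × 98 = 176.4 g → 176.4 × 4 = 705.6 kcal.
Non-protein calories = 1348 − 705.6 = 642.4 kcal.
Fat: 50% × 642.4 = 321.2 kcal; carbohydrate: 321.2 kcal.
Carbohydrate: 321.2 kcal ÷ 4 kcal/g = 80.3 g.

80 g/day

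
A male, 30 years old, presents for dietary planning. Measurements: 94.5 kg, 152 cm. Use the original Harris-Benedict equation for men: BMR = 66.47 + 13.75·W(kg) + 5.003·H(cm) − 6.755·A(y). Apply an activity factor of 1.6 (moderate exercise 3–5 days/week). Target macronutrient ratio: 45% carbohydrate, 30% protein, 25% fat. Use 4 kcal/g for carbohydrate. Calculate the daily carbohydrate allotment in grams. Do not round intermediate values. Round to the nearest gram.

346 g/day

Harris-Benedict: BMR = 66.47 + 13.75(94.5) + 5.003(152) − 6.755(30) = 1923.651 kcal/day.
TEE = 1923.651 × 1.6 = 3077.8416 kcal/day.
Carbohydrate energy = 45% × 3077.8416 = 1385.0287 kcal.
Carbohydrate = 1385.0287 ÷ 4 kcal/g = 346.2572 g.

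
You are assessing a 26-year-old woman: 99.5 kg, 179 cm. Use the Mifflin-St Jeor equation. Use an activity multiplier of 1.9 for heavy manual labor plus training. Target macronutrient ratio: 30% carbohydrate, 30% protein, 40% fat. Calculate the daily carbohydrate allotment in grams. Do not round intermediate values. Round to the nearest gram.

260 g/day

Mifflin-St Jeor (female): BMR = 10(99.5) + 6.25(179) − 5(26) − 161 = 995 + 1118.75 − 130 − 161 = 1822.75 kcal/day.
TEE = 1822.75 × 1.9 = 3463.225 kcal/day.
Carbohydrate energy = 30% × 3463.225 = 1038.9675 kcal.
Carbohydrate = 1038.9675 ÷ 4 kcal/g = 259.7419 g.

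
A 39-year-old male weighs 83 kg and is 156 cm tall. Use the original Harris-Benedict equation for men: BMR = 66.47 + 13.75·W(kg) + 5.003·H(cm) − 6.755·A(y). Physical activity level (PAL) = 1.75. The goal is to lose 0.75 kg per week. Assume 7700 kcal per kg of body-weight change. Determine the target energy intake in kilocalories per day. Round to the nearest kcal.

2193 kilocalories per day

Harris-Benedict: BMR = 66.47 + 13.75(83) + 5.003(156) − 6.755(39) = 1724.743 kcal/day.
TEE = 1724.743 × 1.75 = 3018.3003 kcal/day.
Required daily deficit = 0.75 × 7700 ÷ 7 = 825 kcal/day.
Target intake = 3018.3003 − 825 = 2193.3003 kcal/day.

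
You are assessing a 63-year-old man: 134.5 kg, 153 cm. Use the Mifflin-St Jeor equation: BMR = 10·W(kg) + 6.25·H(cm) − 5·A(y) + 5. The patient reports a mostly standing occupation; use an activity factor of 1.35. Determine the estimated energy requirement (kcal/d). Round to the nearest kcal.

Mifflin-St Jeor (male): BMR = 10(134.5) + 6.25(153) − 5(63) + 5 = 1345 + 956.25 − 315 + 5 = 1991.25 kcal/day.
TEE = BMR × activity factor = 1991.25 × 1.35 = 2688.1875 kcal/day.

2688 kcal/d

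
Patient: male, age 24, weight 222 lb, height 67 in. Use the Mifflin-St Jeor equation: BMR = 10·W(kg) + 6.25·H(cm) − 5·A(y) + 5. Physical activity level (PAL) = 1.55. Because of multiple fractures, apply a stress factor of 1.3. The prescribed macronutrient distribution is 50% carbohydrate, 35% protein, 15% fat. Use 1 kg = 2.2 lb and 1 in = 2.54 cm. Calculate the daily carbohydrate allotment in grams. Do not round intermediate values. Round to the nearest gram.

Convert to metric: weight = 222 ÷ 2.2 = 100.9091 kg; height = 67 × 2.54 = 170.18 cm.
Mifflin-St Jeor (male): BMR = 10(100.9091) + 6.25(170.18) − 5(24) + 5 = 1009.0909 + 1063.625 − 120 + 5 = 1957.7159 kcal/day.
TEE = 1957.7159 × 1.55 = 3034.4597 kcal/day.
With stress factor 1.3: 3034.4597 × 1.3 = 3944.7976 kcal/day.
Carbohydrate energy = 50% × 3944.7976 = 1972.3988 kcal.
Carbohydrate = 1972.3988 ÷ 4 kcal/g = 493.0997 g.

493 g/day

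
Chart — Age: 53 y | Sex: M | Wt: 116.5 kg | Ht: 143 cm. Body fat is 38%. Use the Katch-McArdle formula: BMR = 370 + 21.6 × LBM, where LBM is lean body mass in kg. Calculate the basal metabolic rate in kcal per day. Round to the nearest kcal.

1930 kcal per day

LBM = 116.5 × (1 − 0.38) = 72.23 kg. Katch-McArdle: BMR = 370 + 21.6 × 72.23 = 1930.168 kcal/day.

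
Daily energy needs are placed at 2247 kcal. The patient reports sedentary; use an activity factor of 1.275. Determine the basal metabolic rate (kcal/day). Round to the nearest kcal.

1762 kcal/day

BMR = TEE ÷ activity factor = 2247 ÷ 1.275 = 1762.3529 kcal/day.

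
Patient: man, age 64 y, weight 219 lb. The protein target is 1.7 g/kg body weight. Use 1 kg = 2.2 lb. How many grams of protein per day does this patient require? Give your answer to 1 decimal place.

Weight in kg = 219 ÷ 2.2 = 99.5455 kg.
Protein = 1.7 g/kg × 99.5455 kg = 169.2273 g/day.

169.2 g/day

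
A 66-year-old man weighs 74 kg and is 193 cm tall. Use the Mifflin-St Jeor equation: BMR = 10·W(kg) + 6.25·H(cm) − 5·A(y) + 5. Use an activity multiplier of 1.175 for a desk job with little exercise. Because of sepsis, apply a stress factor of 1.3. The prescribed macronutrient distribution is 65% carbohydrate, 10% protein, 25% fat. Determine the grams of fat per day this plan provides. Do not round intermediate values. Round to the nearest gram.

69 g/day

Mifflin-St Jeor (male): BMR = 10(74) + 6.25(193) − 5(66) + 5 = 740 + 1206.25 − 330 + 5 = 1621.25 kcal/day.
TEE = 1621.25 × 1.175 = 1904.9688 kcal/day.
With stress factor 1.3: 1904.9688 × 1.3 = 2476.4594 kcal/day.
Fat energy = 25% × 2476.4594 = 619.1148 kcal.
Fat = 619.1148 ÷ 9 kcal/g = 68.7905 g.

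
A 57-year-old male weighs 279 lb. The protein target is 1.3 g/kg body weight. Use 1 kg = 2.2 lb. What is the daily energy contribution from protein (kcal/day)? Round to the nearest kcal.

Weight in kg = 279 ÷ 2.2 = 126.8182 kg.
Protein = 1.3 g/kg × 126.8182 kg = 164.8636 g/day.
Protein energy = 164.8636 g × 4 kcal/g = 659.4545 kcal/day.

659 kcal/day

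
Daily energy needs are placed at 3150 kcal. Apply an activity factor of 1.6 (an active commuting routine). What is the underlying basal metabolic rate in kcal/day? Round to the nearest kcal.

1969 kcal/day

BMR = TEE ÷ activity factor = 3150 ÷ 1.6 = 1968.75 kcal/day.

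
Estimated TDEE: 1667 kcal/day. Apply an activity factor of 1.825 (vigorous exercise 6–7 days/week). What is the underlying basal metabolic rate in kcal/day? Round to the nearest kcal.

BMR = TEE ÷ activity factor = 1667 ÷ 1.825 = 913.4247 kcal/day.

913 kcal/day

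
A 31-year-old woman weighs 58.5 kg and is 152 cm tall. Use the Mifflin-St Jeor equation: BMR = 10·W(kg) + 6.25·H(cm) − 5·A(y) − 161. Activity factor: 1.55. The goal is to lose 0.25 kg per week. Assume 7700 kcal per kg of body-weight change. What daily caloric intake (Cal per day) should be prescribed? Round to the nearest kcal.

1614 Cal per day

Mifflin-St Jeor (female): BMR = 10(58.5) + 6.25(152) − 5(31) − 161 = 585 + 950 − 155 − 161 = 1219 kcal/day.
TEE = 1219 × 1.55 = 1889.45 kcal/day.
Required daily deficit = 0.25 × 7700 ÷ 7 = 275 kcal/day.
Target intake = 1889.45 − 275 = 1614.45 kcal/day.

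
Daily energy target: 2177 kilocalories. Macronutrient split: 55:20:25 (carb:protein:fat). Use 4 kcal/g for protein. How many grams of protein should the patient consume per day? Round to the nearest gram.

Protein energy = 20% × 2177 = 435.4 kcal.
At 4 kcal/g: 435.4 ÷ 4 = 108.85 g.

109 g/day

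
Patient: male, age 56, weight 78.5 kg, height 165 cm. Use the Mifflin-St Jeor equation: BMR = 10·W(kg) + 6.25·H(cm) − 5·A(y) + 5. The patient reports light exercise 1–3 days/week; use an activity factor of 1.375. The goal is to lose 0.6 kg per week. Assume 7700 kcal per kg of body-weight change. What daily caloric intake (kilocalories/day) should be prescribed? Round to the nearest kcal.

Mifflin-St Jeor (male): BMR = 10(78.5) + 6.25(165) − 5(56) + 5 = 785 + 1031.25 − 280 + 5 = 1541.25 kcal/day.
TEE = 1541.25 × 1.375 = 2119.2188 kcal/day.
Required daily deficit = 0.6 × 7700 ÷ 7 = 660 kcal/day.
Target intake = 2119.2188 − 660 = 1459.2188 kcal/day.

1459 kilocalories/day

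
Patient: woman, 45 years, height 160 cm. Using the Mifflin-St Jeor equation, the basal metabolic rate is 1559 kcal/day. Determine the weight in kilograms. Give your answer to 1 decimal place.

1559 = 10·W + 6.25(160) − 5(45) − 161
10·W = 1559 − 614 = 945, so W = 94.5 kg.

94.5 kg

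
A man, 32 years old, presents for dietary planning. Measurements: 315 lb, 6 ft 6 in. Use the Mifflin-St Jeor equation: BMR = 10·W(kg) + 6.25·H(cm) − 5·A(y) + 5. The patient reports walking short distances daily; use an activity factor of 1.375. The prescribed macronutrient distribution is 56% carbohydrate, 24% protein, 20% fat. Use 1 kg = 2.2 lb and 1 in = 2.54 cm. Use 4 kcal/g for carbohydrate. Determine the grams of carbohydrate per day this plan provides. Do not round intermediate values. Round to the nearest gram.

484 g/day

Convert to metric: weight = 315 ÷ 2.2 = 143.1818 kg; height = (6×12 + 6) × 2.54 = 78 × 2.54 = 198.12 cm.
Mifflin-St Jeor (male): BMR = 10(143.1818) + 6.25(198.12) − 5(32) + 5 = 1431.8182 + 1238.25 − 160 + 5 = 2515.0682 kcal/day.
TEE = 2515.0682 × 1.375 = 3458.2188 kcal/day.
Carbohydrate energy = 56% × 3458.2188 = 1936.6025 kcal.
Carbohydrate = 1936.6025 ÷ 4 kcal/g = 484.1506 g.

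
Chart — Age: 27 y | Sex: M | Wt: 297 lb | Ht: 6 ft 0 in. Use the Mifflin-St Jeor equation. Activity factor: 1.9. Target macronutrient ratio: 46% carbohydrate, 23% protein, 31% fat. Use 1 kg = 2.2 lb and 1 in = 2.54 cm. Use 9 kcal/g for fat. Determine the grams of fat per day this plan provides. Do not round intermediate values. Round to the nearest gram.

Convert to metric: weight = 297 ÷ 2.2 = 135 kg; height = (6×12 + 0) × 2.54 = 72 × 2.54 = 182.88 cm.
Mifflin-St Jeor (male): BMR = 10(135) + 6.25(182.88) − 5(27) + 5 = 1350 + 1143 − 135 + 5 = 2363 kcal/day.
TEE = 2363 × 1.9 = 4489.7 kcal/day.
Fat energy = 31% × 4489.7 = 1391.807 kcal.
Fat = 1391.807 ÷ 9 kcal/g = 154.6452 g.

155 g/day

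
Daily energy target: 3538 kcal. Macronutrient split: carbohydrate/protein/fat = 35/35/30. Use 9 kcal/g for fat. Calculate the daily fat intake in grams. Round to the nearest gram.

118 g/day

Fat energy = 30% × 3538 = 1061.4 kcal.
At 9 kcal/g: 1061.4 ÷ 9 = 117.9333 g.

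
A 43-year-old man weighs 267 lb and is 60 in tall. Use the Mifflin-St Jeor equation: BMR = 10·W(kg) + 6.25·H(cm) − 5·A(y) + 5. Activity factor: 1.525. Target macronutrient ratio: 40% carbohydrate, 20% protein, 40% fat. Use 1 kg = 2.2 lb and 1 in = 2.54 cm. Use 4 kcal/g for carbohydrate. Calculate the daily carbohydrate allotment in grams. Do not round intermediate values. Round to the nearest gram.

Convert to metric: weight = 267 ÷ 2.2 = 121.3636 kg; height = 60 × 2.54 = 152.4 cm.
Mifflin-St Jeor (male): BMR = 10(121.3636) + 6.25(152.4) − 5(43) + 5 = 1213.6364 + 952.5 − 215 + 5 = 1956.1364 kcal/day.
TEE = 1956.1364 × 1.525 = 2983.108 kcal/day.
Carbohydrate energy = 40% × 2983.108 = 1193.2432 kcal.
Carbohydrate = 1193.2432 ÷ 4 kcal/g = 298.3108 g.

298 g/day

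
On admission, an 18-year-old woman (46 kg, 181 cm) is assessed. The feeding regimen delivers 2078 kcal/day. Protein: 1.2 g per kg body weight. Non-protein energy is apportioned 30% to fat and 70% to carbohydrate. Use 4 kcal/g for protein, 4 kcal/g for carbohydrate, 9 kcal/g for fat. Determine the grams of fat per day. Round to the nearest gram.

62 g/day

Protein = 1.2 × 46 = 55.2 g → 55.2 × 4 = 220.8 kcal.
Non-protein calories = 2078 − 220.8 = 1857.2 kcal.
Fat: 30% × 1857.2 = 557.16 kcal; carbohydrate: 1300.04 kcal.
Fat: 557.16 kcal ÷ 9 kcal/g = 61.9067 g.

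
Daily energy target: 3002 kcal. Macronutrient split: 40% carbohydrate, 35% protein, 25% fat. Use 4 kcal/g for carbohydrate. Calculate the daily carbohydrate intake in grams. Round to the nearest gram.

300 g/day

Carbohydrate energy = 40% × 3002 = 1200.8 kcal.
At 4 kcal/g: 1200.8 ÷ 4 = 300.2 g.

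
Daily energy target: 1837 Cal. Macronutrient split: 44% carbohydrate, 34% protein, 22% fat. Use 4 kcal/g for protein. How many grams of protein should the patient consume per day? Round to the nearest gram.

156 g/day

Protein energy = 34% × 1837 = 624.58 kcal.
At 4 kcal/g: 624.58 ÷ 4 = 156.145 g.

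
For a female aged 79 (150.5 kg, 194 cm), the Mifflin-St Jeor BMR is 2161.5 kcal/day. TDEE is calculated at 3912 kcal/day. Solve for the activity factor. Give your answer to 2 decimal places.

1.81

Activity factor = TEE ÷ BMR = 3912 ÷ 2161.5 = 1.81.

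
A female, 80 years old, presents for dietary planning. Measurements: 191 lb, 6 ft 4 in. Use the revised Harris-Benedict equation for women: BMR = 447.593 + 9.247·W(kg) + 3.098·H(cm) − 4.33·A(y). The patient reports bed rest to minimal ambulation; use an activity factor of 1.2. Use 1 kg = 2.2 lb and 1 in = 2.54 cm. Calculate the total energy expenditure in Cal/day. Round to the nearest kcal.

1802 Cal/day

Convert to metric: weight = 191 ÷ 2.2 = 86.8182 kg; height = (6×12 + 4) × 2.54 = 76 × 2.54 = 193.04 cm.
Harris-Benedict: BMR = 447.593 + 9.247(86.8182) + 3.098(193.04) − 4.33(80) = 1502.0386 kcal/day.
TEE = BMR × activity factor = 1502.0386 × 1.2 = 1802.4464 kcal/day.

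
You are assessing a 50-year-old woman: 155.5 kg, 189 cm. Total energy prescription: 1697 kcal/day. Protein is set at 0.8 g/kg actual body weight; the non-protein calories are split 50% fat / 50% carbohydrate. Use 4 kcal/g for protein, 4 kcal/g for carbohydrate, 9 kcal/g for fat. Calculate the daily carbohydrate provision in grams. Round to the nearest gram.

150 g/day

Protein = 0.8 × 155.5 = 124.4 g → 124.4 × 4 = 497.6 kcal.
Non-protein calories = 1697 − 497.6 = 1199.4 kcal.
Fat: 50% × 1199.4 = 599.7 kcal; carbohydrate: 599.7 kcal.
Carbohydrate: 599.7 kcal ÷ 4 kcal/g = 149.925 g.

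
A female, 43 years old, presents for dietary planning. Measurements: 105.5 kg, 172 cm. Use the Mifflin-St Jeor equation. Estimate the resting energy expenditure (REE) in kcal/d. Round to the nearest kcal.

Mifflin-St Jeor (female): BMR = 10(105.5) + 6.25(172) − 5(43) − 161 = 1055 + 1075 − 215 − 161 = 1754 kcal/day.

1754 kcal/d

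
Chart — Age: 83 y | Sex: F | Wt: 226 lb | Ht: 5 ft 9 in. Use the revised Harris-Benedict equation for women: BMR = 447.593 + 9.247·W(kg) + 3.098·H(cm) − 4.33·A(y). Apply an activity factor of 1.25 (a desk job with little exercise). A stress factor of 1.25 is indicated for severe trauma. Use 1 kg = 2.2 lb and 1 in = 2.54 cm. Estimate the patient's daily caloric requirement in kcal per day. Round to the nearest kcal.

2470 kcal per day

Convert to metric: weight = 226 ÷ 2.2 = 102.7273 kg; height = (5×12 + 9) × 2.54 = 69 × 2.54 = 175.26 cm.
Harris-Benedict: BMR = 447.593 + 9.247(102.7273) + 3.098(175.26) − 4.33(83) = 1581.0776 kcal/day.
TEE = BMR × activity factor = 1581.0776 × 1.25 = 1976.347 kcal/day.
Apply stress factor: 1976.347 × 1.25 = 2470.4337 kcal/day.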